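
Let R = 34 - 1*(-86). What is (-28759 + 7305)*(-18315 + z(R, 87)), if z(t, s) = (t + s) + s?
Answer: 386622534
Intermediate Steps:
R = 120 (R = 34 + 86 = 120)
z(t, s) = t + 2*s (z(t, s) = (s + t) + s = t + 2*s)
(-28759 + 7305)*(-18315 + z(R, 87)) = (-28759 + 7305)*(-18315 + (120 + 2*87)) = -21454*(-18315 + (120 + 174)) = -21454*(-18315 + 294) = -21454*(-18021) = 386622534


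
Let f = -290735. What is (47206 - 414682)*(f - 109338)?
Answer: 147017225748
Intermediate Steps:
(47206 - 414682)*(f - 109338) = (47206 - 414682)*(-290735 - 109338) = -367476*(-400073) = 147017225748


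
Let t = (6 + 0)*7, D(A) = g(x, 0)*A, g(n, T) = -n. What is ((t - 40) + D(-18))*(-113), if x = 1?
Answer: -2260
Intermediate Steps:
D(A) = -A (D(A) = (-1*1)*A = -A)
t = 42 (t = 6*7 = 42)
((t - 40) + D(-18))*(-113) = ((42 - 40) - 1*(-18))*(-113) = (2 + 18)*(-113) = 20*(-113) = -2260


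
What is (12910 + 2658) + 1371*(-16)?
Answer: -6368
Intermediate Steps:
(12910 + 2658) + 1371*(-16) = 15568 - 21936 = -6368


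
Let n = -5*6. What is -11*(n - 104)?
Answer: 1474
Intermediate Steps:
n = -30
-11*(n - 104) = -11*(-30 - 104) = -11*(-134) = 1474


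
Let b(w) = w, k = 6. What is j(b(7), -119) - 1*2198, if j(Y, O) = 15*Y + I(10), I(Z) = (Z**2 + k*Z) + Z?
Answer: -1923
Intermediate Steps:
I(Z) = Z**2 + 7*Z (I(Z) = (Z**2 + 6*Z) + Z = Z**2 + 7*Z)
j(Y, O) = 170 + 15*Y (j(Y, O) = 15*Y + 10*(7 + 10) = 15*Y + 10*17 = 15*Y + 170 = 170 + 15*Y)
j(b(7), -119) - 1*2198 = (170 + 15*7) - 1*2198 = (170 + 105) - 2198 = 275 - 2198 = -1923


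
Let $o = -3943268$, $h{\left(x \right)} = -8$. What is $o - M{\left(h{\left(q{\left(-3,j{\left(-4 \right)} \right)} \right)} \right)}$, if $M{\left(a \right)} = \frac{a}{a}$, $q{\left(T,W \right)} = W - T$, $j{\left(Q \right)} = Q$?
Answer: $-3943269$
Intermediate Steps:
$M{\left(a \right)} = 1$
$o - M{\left(h{\left(q{\left(-3,j{\left(-4 \right)} \right)} \right)} \right)} = -3943268 - 1 = -3943269$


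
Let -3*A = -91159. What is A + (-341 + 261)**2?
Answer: 110359/3 ≈ 36786.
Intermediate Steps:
A = 91159/3 (A = -1/3*(-91159) = 91159/3 ≈ 30386.)
A + (-341 + 261)**2 = 91159/3 + (-341 + 261)**2 = 91159/3 + (-80)**2 = 91159/3 + 6400 = 110359/3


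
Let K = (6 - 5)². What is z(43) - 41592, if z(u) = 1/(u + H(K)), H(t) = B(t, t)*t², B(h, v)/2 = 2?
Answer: -1954823/47 ≈ -41592.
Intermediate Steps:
K = 1 (K = 1² = 1)
B(h, v) = 4 (B(h, v) = 2*2 = 4)
H(t) = 4*t²
z(u) = 1/(4 + u) (z(u) = 1/(u + 4*1²) = 1/(u + 4*1) = 1/(u + 4) = 1/(4 + u))
z(43) - 41592 = 1/(4 + 43) - 41592 = 1/47 - 41592 = -1954823/47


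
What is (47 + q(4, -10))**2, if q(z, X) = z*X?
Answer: 49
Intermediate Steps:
q(z, X) = X*z
(47 + q(4, -10))**2 = (47 - 10*4)**2 = (47 - 40)**2 = 7**2 = 49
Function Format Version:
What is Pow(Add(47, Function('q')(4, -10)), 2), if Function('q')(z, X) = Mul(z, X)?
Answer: 49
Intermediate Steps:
Function('q')(z, X) = Mul(X, z)
Pow(Add(47, Function('q')(4, -10)), 2) = Pow(Add(47, Mul(-10, 4)), 2) = Pow(Add(47, -40), 2) = Pow(7, 2) = 49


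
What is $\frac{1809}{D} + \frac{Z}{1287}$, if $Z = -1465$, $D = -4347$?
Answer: $- \frac{322094}{207207} \approx -1.5545$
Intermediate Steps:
$\frac{1809}{D} + \frac{Z}{1287} = \frac{1809}{-4347} - \frac{1465}{1287} = 1809 \left(- \frac{1}{4347}\right) - \frac{1465}{1287} = - \frac{67}{161} - \frac{1465}{1287} = - \frac{322094}{207207}$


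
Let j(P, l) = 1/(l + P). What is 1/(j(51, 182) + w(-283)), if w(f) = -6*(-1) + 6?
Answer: 233/2797 ≈ 0.083304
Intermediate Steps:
j(P, l) = 1/(P + l)
w(f) = 12 (w(f) = 6 + 6 = 12)
1/(j(51, 182) + w(-283)) = 1/(1/(51 + 182) + 12) = 1/(1/233 + 12) = 1/(2797/233) = 233/2797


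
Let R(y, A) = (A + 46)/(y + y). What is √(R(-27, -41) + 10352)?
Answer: √3354018/18 ≈ 101.74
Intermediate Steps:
R(y, A) = (46 + A)/(2*y) (R(y, A) = (46 + A)/((2*y)) = (46 + A)*(1/(2*y)) = (46 + A)/(2*y))
√(R(-27, -41) + 10352) = √((½)*(46 - 41)/(-27) + 10352) = √((½)*(-1/27)*5 + 10352) = √(-5/54 + 10352) = √(559003/54) = √3354018/18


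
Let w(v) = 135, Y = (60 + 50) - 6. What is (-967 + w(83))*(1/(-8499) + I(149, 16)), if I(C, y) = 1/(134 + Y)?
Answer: -3436576/1011381 ≈ -3.3979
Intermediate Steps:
Y = 104 (Y = 110 - 6 = 104)
I(C, y) = 1/238 (I(C, y) = 1/(134 + 104) = 1/238)
(-967 + w(83))*(1/(-8499) + I(149, 16)) = (-967 + 135)*(1/(-8499) + 1/238) = -832*(-1/8499 + 1/238) = -832*8261/2022762 = -3436576/1011381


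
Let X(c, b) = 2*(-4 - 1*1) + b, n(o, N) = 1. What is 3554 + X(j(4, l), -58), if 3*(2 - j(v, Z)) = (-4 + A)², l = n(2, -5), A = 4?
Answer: 3486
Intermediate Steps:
l = 1
j(v, Z) = 2 (j(v, Z) = 2 - (-4 + 4)²/3 = 2 - ⅓*0² = 2 - ⅓*0 = 2 + 0 = 2)
X(c, b) = -10 + b (X(c, b) = 2*(-4 - 1) + b = 2*(-5) + b = -10 + b)
3554 + X(j(4, l), -58) = 3554 + (-10 - 58) = 3554 - 68 = 3486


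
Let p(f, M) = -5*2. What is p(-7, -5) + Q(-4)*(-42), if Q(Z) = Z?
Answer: 158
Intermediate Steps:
p(f, M) = -10
p(-7, -5) + Q(-4)*(-42) = -10 - 4*(-42) = -10 + 168 = 158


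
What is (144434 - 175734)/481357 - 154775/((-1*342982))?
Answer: 63766693075/165096786574 ≈ 0.38624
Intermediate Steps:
(144434 - 175734)/481357 - 154775/((-1*342982)) = -31300*1/481357 - 154775/(-342982) = -31300/481357 - 154775*(-1/342982) = -31300/481357 + 154775/342982 = 63766693075/165096786574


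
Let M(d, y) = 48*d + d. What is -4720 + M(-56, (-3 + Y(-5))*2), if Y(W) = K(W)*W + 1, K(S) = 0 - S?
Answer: -7464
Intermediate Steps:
K(S) = -S
Y(W) = 1 - W**2 (Y(W) = (-W)*W + 1 = -W**2 + 1 = 1 - W**2)
M(d, y) = 49*d
-4720 + M(-56, (-3 + Y(-5))*2) = -4720 + 49*(-56) = -4720 - 2744 = -7464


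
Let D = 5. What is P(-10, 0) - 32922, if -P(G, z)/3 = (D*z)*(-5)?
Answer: -32922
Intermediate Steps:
P(G, z) = 75*z (P(G, z) = -3*5*z*(-5) = -(-75)*z = 75*z)
P(-10, 0) - 32922 = 75*0 - 32922 = 0 - 32922 = -32922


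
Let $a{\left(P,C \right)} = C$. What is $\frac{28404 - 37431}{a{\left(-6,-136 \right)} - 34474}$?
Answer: $\frac{9027}{34610} \approx 0.26082$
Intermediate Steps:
$\frac{28404 - 37431}{a{\left(-6,-136 \right)} - 34474} = \frac{28404 - 37431}{-136 - 34474} = - \frac{9027}{-34610} = \left(-9027\right) \left(- \frac{1}{34610}\right) = \frac{9027}{34610}$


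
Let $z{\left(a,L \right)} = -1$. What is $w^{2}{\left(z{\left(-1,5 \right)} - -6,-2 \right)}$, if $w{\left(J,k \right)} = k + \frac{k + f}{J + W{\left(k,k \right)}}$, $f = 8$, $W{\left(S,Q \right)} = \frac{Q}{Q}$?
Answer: $1$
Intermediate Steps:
$W{\left(S,Q \right)} = 1$
$w{\left(J,k \right)} = k + \frac{8 + k}{1 + J}$ ($w{\left(J,k \right)} = k + \frac{k + 8}{J + 1} = k + \frac{8 + k}{1 + J}$)
$w^{2}{\left(z{\left(-1,5 \right)} - -6,-2 \right)} = \left(\frac{8 + 2 \left(-2\right) + \left(-1 - -6\right) \left(-2\right)}{1 - -5}\right)^{2} = \left(\frac{8 - 4 + \left(-1 + 6\right) \left(-2\right)}{1 + \left(-1 + 6\right)}\right)^{2} = \left(\frac{8 - 4 + 5 \left(-2\right)}{1 + 5}\right)^{2} = \left(\frac{8 - 4 - 10}{6}\right)^{2} = \left(\frac{1}{6} \left(-6\right)\right)^{2} = \left(-1\right)^{2} = 1$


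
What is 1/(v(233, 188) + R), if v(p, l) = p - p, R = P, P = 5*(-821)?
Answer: -1/4105 ≈ -0.00024361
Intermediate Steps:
P = -4105
R = -4105
v(p, l) = 0
1/(v(233, 188) + R) = 1/(0 - 4105) = 1/(-4105) = -1/4105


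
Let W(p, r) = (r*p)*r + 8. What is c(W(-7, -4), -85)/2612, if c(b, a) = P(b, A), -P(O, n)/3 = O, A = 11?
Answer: 78/653 ≈ 0.11945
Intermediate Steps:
P(O, n) = -3*O
W(p, r) = 8 + p*r² (W(p, r) = (p*r)*r + 8 = p*r² + 8 = 8 + p*r²)
c(b, a) = -3*b
c(W(-7, -4), -85)/2612 = -3*(8 - 7*(-4)²)/2612 = -3*(8 - 7*16)*(1/2612) = -3*(8 - 112)*(1/2612) = -3*(-104)*(1/2612) = 312*(1/2612) = 78/653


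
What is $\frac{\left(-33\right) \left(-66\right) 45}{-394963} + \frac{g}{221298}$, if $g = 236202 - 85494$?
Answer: $\frac{6305777804}{14567420329} \approx 0.43287$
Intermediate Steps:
$g = 150708$
$\frac{\left(-33\right) \left(-66\right) 45}{-394963} + \frac{g}{221298} = \frac{\left(-33\right) \left(-66\right) 45}{-394963} + \frac{150708}{221298} = 2178 \cdot 45 \left(- \frac{1}{394963}\right) + 150708 \cdot \frac{1}{221298} = 98010 \left(- \frac{1}{394963}\right) + \frac{25118}{36883} = - \frac{98010}{394963} + \frac{25118}{36883} = \frac{6305777804}{14567420329}$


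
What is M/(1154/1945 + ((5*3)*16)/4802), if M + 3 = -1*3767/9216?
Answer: -146706322175/27686283264 ≈ -5.2989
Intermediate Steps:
M = -31415/9216 (M = -3 - 1*3767/9216 = -3 - 3767*1/9216 = -3 - 3767/9216 = -31415/9216 ≈ -3.4087)
M/(1154/1945 + ((5*3)*16)/4802) = -31415/(9216*(1154/1945 + ((5*3)*16)/4802)) = -31415/(9216*(1154*(1/1945) + (15*16)*(1/4802))) = -31415/(9216*(1154/1945 + 240*(1/4802))) = -31415/(9216*(1154/1945 + 120/2401)) = -31415/(9216*3004154/4669945) = -31415/9216*4669945/3004154 = -146706322175/27686283264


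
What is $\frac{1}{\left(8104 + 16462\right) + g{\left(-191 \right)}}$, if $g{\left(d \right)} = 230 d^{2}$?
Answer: $\frac{1}{8415196} \approx 1.1883 \cdot 10^{-7}$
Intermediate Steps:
$\frac{1}{\left(8104 + 16462\right) + g{\left(-191 \right)}} = \frac{1}{\left(8104 + 16462\right) + 230 \left(-191\right)^{2}} = \frac{1}{24566 + 230 \cdot 36481} = \frac{1}{24566 + 8390630} = \frac{1}{8415196}$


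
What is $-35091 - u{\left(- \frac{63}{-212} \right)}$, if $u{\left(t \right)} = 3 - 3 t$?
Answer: $- \frac{7439739}{212} \approx -35093.0$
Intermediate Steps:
$-35091 - u{\left(- \frac{63}{-212} \right)} = -35091 - \left(3 - 3 \left(- \frac{63}{-212}\right)\right) = -35091 - \left(3 - 3 \left(\left(-63\right) \left(- \frac{1}{212}\right)\right)\right) = -35091 - \left(3 - \frac{189}{212}\right) = -35091 - \frac{447}{212} = - \frac{7439739}{212}$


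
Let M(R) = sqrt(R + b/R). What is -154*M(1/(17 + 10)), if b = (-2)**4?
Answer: -154*sqrt(34995)/9 ≈ -3201.0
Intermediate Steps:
b = 16
M(R) = sqrt(R + 16/R)
-154*M(1/(17 + 10)) = -154*sqrt(1/(17 + 10) + 16/(1/(17 + 10))) = -154*sqrt(1/27 + 16/(1/27)) = -154*sqrt(1/27 + 16*27) = -154*sqrt(1/27 + 432) = -154*sqrt(34995)/9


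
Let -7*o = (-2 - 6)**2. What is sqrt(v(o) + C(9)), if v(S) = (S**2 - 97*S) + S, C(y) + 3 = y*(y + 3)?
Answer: sqrt(52249)/7 ≈ 32.654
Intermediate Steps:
o = -64/7 (o = -(-2 - 6)**2/7 = -1/7*(-8)**2 = -1/7*64 = -64/7 ≈ -9.1429)
C(y) = -3 + y*(3 + y) (C(y) = -3 + y*(y + 3) = -3 + y*(3 + y))
v(S) = S**2 - 96*S
sqrt(v(o) + C(9)) = sqrt(-64*(-96 - 64/7)/7 + (-3 + 9**2 + 3*9)) = sqrt(-64/7*(-736/7) + (-3 + 81 + 27)) = sqrt(47104/49 + 105) = sqrt(52249/49) = sqrt(52249)/7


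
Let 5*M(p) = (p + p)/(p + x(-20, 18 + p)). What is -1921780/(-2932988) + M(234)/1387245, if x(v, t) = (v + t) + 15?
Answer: 41100529113839/62726916128425 ≈ 0.65523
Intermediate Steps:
x(v, t) = 15 + t + v (x(v, t) = (t + v) + 15 = 15 + t + v)
M(p) = 2*p/(5*(13 + 2*p)) (M(p) = ((p + p)/(p + (15 + (18 + p) - 20)))/5 = ((2*p)/(p + (13 + p)))/5 = ((2*p)/(13 + 2*p))/5 = (2*p/(13 + 2*p))/5 = 2*p/(5*(13 + 2*p)))
-1921780/(-2932988) + M(234)/1387245 = -1921780/(-2932988) + ((⅖)*234/(13 + 2*234))/1387245 = -1921780*(-1/2932988) + ((⅖)*234/(13 + 468))*(1/1387245) = 480445/733247 + ((⅖)*234/481)*(1/1387245) = 480445/733247 + ((⅖)*234*(1/481))*(1/1387245) = 480445/733247 + (36/185)*(1/1387245) = 480445/733247 + 12/85546775 = 41100529113839/62726916128425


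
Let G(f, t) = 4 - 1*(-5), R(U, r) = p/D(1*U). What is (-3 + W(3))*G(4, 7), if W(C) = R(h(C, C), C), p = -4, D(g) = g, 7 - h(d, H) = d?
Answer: -36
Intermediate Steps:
h(d, H) = 7 - d
R(U, r) = -4/U
G(f, t) = 9 (G(f, t) = 4 + 5 = 9)
W(C) = -4/(7 - C)
(-3 + W(3))*G(4, 7) = (-3 + 4/(-7 + 3))*9 = (-3 + 4/(-4))*9 = (-3 + 4*(-1/4))*9 = (-3 - 1)*9 = -4*9 = -36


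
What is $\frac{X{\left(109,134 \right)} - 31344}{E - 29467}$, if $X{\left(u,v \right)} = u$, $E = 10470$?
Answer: $\frac{31235}{18997} \approx 1.6442$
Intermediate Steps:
$\frac{X{\left(109,134 \right)} - 31344}{E - 29467} = \frac{109 - 31344}{10470 - 29467} = - \frac{31235}{-18997} = \left(-31235\right) \left(- \frac{1}{18997}\right) = \frac{31235}{18997}$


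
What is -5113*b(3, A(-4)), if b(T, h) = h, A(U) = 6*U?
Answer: 122712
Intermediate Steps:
-5113*b(3, A(-4)) = -30678*(-4) = -5113*(-24) = 122712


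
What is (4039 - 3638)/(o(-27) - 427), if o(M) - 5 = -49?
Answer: -401/471 ≈ -0.85138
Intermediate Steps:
o(M) = -44 (o(M) = 5 - 49 = -44)
(4039 - 3638)/(o(-27) - 427) = (4039 - 3638)/(-44 - 427) = 401/(-471) = 401*(-1/471) = -401/471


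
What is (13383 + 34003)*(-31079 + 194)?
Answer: -1463516610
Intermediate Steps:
(13383 + 34003)*(-31079 + 194) = 47386*(-30885) = -1463516610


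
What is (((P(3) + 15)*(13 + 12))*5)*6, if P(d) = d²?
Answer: 18000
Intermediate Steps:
(((P(3) + 15)*(13 + 12))*5)*6 = (((3² + 15)*(13 + 12))*5)*6 = (((9 + 15)*25)*5)*6 = ((24*25)*5)*6 = (600*5)*6 = 3000*6 = 18000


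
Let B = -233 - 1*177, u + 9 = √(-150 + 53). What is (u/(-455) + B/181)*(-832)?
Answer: 11834944/6335 + 64*I*√97/35 ≈ 1868.2 + 18.009*I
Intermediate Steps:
u = -9 + I*√97 (u = -9 + √(-150 + 53) = -9 + √(-97) = -9 + I*√97 ≈ -9.0 + 9.8489*I)
B = -410 (B = -233 - 177 = -410)
(u/(-455) + B/181)*(-832) = ((-9 + I*√97)/(-455) - 410/181)*(-832) = ((-9 + I*√97)*(-1/455) - 410*1/181)*(-832) = ((9/455 - I*√97/455) - 410/181)*(-832) = (-184921/82355 - I*√97/455)*(-832) = 11834944/6335 + 64*I*√97/35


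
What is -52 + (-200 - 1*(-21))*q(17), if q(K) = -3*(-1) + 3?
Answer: -1126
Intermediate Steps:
q(K) = 6 (q(K) = 3 + 3 = 6)
-52 + (-200 - 1*(-21))*q(17) = -52 + (-200 - 1*(-21))*6 = -52 + (-200 + 21)*6 = -52 - 179*6 = -52 - 1074 = -1126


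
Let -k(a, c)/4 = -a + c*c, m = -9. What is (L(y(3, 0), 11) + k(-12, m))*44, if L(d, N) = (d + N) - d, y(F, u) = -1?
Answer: -15884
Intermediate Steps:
L(d, N) = N (L(d, N) = (N + d) - d = N)
k(a, c) = -4*c² + 4*a (k(a, c) = -4*(-a + c*c) = -4*(-a + c²) = -4*(c² - a) = -4*c² + 4*a)
(L(y(3, 0), 11) + k(-12, m))*44 = (11 + (-4*(-9)² + 4*(-12)))*44 = (11 + (-4*81 - 48))*44 = (11 + (-324 - 48))*44 = (11 - 372)*44 = -361*44 = -15884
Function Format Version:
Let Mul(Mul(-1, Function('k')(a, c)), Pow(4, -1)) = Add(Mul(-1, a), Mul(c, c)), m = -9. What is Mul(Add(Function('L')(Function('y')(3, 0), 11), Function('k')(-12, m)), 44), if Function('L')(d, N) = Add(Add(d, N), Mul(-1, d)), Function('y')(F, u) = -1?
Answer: -15884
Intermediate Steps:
Function('L')(d, N) = N (Function('L')(d, N) = Add(Add(N, d), Mul(-1, d)) = N)
Function('k')(a, c) = Add(Mul(-4, Pow(c, 2)), Mul(4, a)) (Function('k')(a, c) = Mul(-4, Add(Mul(-1, a), Mul(c, c))) = Mul(-4, Add(Mul(-1, a), Pow(c, 2))) = Mul(-4, Add(Pow(c, 2), Mul(-1, a))) = Add(Mul(-4, Pow(c, 2)), Mul(4, a)))
Mul(Add(Function('L')(Function('y')(3, 0), 11), Function('k')(-12, m)), 44) = Mul(Add(11, Add(Mul(-4, Pow(-9, 2)), Mul(4, -12))), 44) = Mul(Add(11, Add(Mul(-4, 81), -48)), 44) = Mul(Add(11, Add(-324, -48)), 44) = Mul(Add(11, -372), 44) = Mul(-361, 44) = -15884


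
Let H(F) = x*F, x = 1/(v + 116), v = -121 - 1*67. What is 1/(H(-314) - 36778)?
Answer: -36/1323851 ≈ -2.7193e-5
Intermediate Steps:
v = -188 (v = -121 - 67 = -188)
x = -1/72 (x = 1/(-188 + 116) = 1/(-72) = -1/72 ≈ -0.013889)
H(F) = -F/72
1/(H(-314) - 36778) = 1/(-1/72*(-314) - 36778) = 1/(157/36 - 36778) = 1/(-1323851/36) = -36/1323851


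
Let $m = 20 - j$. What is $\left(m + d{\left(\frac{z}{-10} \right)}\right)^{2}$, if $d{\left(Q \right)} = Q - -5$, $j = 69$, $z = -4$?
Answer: $\frac{47524}{25} \approx 1901.0$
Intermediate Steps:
$d{\left(Q \right)} = 5 + Q$ ($d{\left(Q \right)} = Q + 5 = 5 + Q$)
$m = -49$ ($m = 20 - 69 = -49$)
$\left(m + d{\left(\frac{z}{-10} \right)}\right)^{2} = \left(-49 + \left(5 - \frac{4}{-10}\right)\right)^{2} = \left(-49 + \left(5 - - \frac{2}{5}\right)\right)^{2} = \left(-49 + \left(5 + \frac{2}{5}\right)\right)^{2} = \left(-49 + \frac{27}{5}\right)^{2} = \left(- \frac{218}{5}\right)^{2} = \frac{47524}{25}$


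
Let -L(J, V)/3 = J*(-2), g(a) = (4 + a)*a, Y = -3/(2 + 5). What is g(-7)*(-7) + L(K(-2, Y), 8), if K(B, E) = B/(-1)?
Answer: -135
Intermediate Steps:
Y = -3/7 ≈ -0.42857
g(a) = a*(4 + a)
K(B, E) = -B (K(B, E) = B*(-1) = -B)
L(J, V) = 6*J (L(J, V) = -3*J*(-2) = -(-6)*J = 6*J)
g(-7)*(-7) + L(K(-2, Y), 8) = -7*(4 - 7)*(-7) + 6*(-1*(-2)) = -7*(-3)*(-7) + 6*2 = 21*(-7) + 12 = -147 + 12 = -135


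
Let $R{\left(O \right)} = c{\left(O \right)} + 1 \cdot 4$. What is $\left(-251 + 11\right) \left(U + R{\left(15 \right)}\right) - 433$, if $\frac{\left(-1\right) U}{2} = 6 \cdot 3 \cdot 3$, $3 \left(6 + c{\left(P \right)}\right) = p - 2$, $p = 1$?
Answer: $26047$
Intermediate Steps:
$c{\left(P \right)} = - \frac{19}{3}$ ($c{\left(P \right)} = -6 + \frac{1 - 2}{3} = -6 + \frac{1}{3} \left(-1\right) = -6 - \frac{1}{3} = - \frac{19}{3}$)
$U = -108$ ($U = - 2 \cdot 6 \cdot 3 \cdot 3 = - 2 \cdot 18 \cdot 3 = \left(-2\right) 54 = -108$)
$R{\left(O \right)} = - \frac{7}{3}$ ($R{\left(O \right)} = - \frac{19}{3} + 1 \cdot 4 = - \frac{19}{3} + 4 = - \frac{7}{3}$)
$\left(-251 + 11\right) \left(U + R{\left(15 \right)}\right) - 433 = \left(-251 + 11\right) \left(-108 - \frac{7}{3}\right) - 433 = \left(-240\right) \left(- \frac{331}{3}\right) - 433 = 26480 - 433 = 26047$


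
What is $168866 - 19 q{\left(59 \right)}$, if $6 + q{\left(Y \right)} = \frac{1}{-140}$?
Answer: $\frac{23657219}{140} \approx 1.6898 \cdot 10^{5}$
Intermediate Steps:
$q{\left(Y \right)} = - \frac{841}{140}$ ($q{\left(Y \right)} = -6 + \frac{1}{-140} = -6 - \frac{1}{140} = - \frac{841}{140}$)
$168866 - 19 q{\left(59 \right)} = 168866 - - \frac{15979}{140} = 168866 + \frac{15979}{140} = \frac{23657219}{140}$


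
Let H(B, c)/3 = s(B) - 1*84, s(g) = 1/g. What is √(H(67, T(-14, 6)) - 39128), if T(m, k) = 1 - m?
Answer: I*√176776619/67 ≈ 198.44*I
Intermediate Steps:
H(B, c) = -252 + 3/B (H(B, c) = 3*(1/B - 1*84) = 3*(1/B - 84) = 3*(-84 + 1/B) = -252 + 3/B)
√(H(67, T(-14, 6)) - 39128) = √((-252 + 3/67) - 39128) = √(-16881/67 - 39128) = √(-2638457/67) = I*√176776619/67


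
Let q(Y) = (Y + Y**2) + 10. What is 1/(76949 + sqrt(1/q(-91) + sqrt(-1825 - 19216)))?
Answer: 820/(63098180 + sqrt(82)*sqrt(1 + 8200*I*sqrt(21041))) ≈ 1.2994e-5 - 1.438e-9*I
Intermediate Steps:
q(Y) = 10 + Y + Y**2
1/(76949 + sqrt(1/q(-91) + sqrt(-1825 - 19216))) = 1/(76949 + sqrt(1/(10 - 91 + (-91)**2) + sqrt(-1825 - 19216))) = 1/(76949 + sqrt(1/(10 - 91 + 8281) + sqrt(-21041))) = 1/(76949 + sqrt(1/8200 + I*sqrt(21041)))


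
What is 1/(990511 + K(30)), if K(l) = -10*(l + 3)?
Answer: 1/990181 ≈ 1.0099e-6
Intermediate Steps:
K(l) = -30 - 10*l (K(l) = -10*(3 + l) = -30 - 10*l)
1/(990511 + K(30)) = 1/(990511 + (-30 - 10*30)) = 1/(990511 + (-30 - 300)) = 1/(990511 - 330) = 1/990181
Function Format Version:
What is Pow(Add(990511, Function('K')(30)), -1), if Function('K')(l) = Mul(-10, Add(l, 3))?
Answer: Rational(1, 990181) ≈ 1.0099e-6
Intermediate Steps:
Function('K')(l) = Add(-30, Mul(-10, l)) (Function('K')(l) = Mul(-10, Add(3, l)) = Add(-30, Mul(-10, l)))
Pow(Add(990511, Function('K')(30)), -1) = Pow(Add(990511, Add(-30, Mul(-10, 30))), -1) = Pow(Add(990511, Add(-30, -300)), -1) = Pow(Add(990511, -330), -1) = Pow(990181, -1) = Rational(1, 990181)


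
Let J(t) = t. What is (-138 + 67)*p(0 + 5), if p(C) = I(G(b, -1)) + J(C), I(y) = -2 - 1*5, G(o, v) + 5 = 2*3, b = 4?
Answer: 142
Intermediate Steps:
G(o, v) = 1 (G(o, v) = -5 + 2*3 = -5 + 6 = 1)
I(y) = -7 (I(y) = -2 - 5 = -7)
p(C) = -7 + C
(-138 + 67)*p(0 + 5) = (-138 + 67)*(-7 + (0 + 5)) = -71*(-7 + 5) = -71*(-2) = 142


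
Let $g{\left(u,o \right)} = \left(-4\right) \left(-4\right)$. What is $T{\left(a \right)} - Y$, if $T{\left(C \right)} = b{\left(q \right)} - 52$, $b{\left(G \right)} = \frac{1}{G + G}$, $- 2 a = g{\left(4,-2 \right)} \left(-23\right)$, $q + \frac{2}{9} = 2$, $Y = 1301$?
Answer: $- \frac{43287}{32} \approx -1352.7$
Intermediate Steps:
$q = \frac{16}{9}$ ($q = - \frac{2}{9} + 2 = \frac{16}{9} \approx 1.7778$)
$g{\left(u,o \right)} = 16$
$a = 184$ ($a = - \frac{16 \left(-23\right)}{2} = \left(- \frac{1}{2}\right) \left(-368\right) = 184$)
$b{\left(G \right)} = \frac{1}{2 G}$
$T{\left(C \right)} = - \frac{1655}{32}$ ($T{\left(C \right)} = \frac{1}{2 \cdot \frac{16}{9}} - 52 = \frac{1}{2} \cdot \frac{9}{16} - 52 = \frac{9}{32} - 52 = - \frac{1655}{32}$)
$T{\left(a \right)} - Y = - \frac{1655}{32} - 1301 = - \frac{43287}{32}$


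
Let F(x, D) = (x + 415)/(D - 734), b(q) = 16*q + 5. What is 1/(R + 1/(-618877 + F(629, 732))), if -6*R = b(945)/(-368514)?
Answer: 1369543218516/9366198791 ≈ 146.22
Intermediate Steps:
b(q) = 5 + 16*q
R = 15125/2211084 (R = -(5 + 16*945)/(6*(-368514)) = -(5 + 15120)*(-1)/(6*368514) = -15125*(-1)/(6*368514) = -1/6*(-15125/368514) = 15125/2211084 ≈ 0.0068405)
F(x, D) = (415 + x)/(-734 + D)
1/(R + 1/(-618877 + F(629, 732))) = 1/(15125/2211084 + 1/(-618877 + (415 + 629)/(-734 + 732))) = 1/(15125/2211084 + 1/(-618877 + 1044/(-2))) = 1/(15125/2211084 + 1/(-618877 - 1/2*1044)) = 1/(15125/2211084 + 1/(-618877 - 522)) = 1/(15125/2211084 + 1/(-619399)) = 1/(15125/2211084 - 1/619399) = 1/(9366198791/1369543218516) = 1369543218516/9366198791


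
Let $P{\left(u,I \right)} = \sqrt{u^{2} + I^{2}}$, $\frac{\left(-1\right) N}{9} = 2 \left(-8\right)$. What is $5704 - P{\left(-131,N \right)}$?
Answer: $5704 - \sqrt{37897} \approx 5509.3$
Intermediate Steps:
$N = 144$ ($N = - 9 \cdot 2 \left(-8\right) = \left(-9\right) \left(-16\right) = 144$)
$P{\left(u,I \right)} = \sqrt{I^{2} + u^{2}}$
$5704 - P{\left(-131,N \right)} = 5704 - \sqrt{144^{2} + \left(-131\right)^{2}} = 5704 - \sqrt{20736 + 17161} = 5704 - \sqrt{37897}$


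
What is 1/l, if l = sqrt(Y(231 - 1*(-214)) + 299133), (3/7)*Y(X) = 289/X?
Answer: sqrt(533125011630)/399344578 ≈ 0.0018284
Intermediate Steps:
Y(X) = 2023/(3*X) (Y(X) = 7*(289/X)/3 = 2023/(3*X))
l = sqrt(533125011630)/1335 (l = sqrt(2023/(3*(231 - 1*(-214))) + 299133) = sqrt(2023/(3*(231 + 214)) + 299133) = sqrt((2023/3)/445 + 299133) = sqrt((2023/3)*(1/445) + 299133) = sqrt(2023/1335 + 299133) = sqrt(399344578/1335) = sqrt(533125011630)/1335 ≈ 546.93)
1/l = 1/(sqrt(533125011630)/1335) = sqrt(533125011630)/399344578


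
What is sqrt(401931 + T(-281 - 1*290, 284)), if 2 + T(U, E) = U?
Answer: sqrt(401358) ≈ 633.53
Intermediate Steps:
T(U, E) = -2 + U
sqrt(401931 + T(-281 - 1*290, 284)) = sqrt(401931 + (-2 + (-281 - 1*290))) = sqrt(401931 + (-2 + (-281 - 290))) = sqrt(401931 + (-2 - 571)) = sqrt(401931 - 573) = sqrt(401358)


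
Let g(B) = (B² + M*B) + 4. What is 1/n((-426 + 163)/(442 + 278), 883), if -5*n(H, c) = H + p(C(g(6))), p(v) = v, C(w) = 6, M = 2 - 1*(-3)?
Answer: -3600/4057 ≈ -0.88735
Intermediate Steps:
M = 5 (M = 2 + 3 = 5)
g(B) = 4 + B² + 5*B (g(B) = (B² + 5*B) + 4 = 4 + B² + 5*B)
n(H, c) = -6/5 - H/5 (n(H, c) = -(H + 6)/5 = -(6 + H)/5 = -6/5 - H/5)
1/n((-426 + 163)/(442 + 278), 883) = 1/(-6/5 - (-426 + 163)/(5*(442 + 278))) = 1/(-6/5 - (-263)/(5*720)) = 1/(-6/5 - ⅕*(-263/720)) = 1/(-6/5 + 263/3600) = 1/(-4057/3600) = -3600/4057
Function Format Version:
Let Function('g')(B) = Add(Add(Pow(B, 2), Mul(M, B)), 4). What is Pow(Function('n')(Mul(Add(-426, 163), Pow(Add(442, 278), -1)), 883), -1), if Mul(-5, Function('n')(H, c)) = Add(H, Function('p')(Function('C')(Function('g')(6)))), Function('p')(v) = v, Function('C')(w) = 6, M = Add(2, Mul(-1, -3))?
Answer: Rational(-3600, 4057) ≈ -0.88735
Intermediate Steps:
M = 5 (M = Add(2, 3) = 5)
Function('g')(B) = Add(4, Pow(B, 2), Mul(5, B)) (Function('g')(B) = Add(Add(Pow(B, 2), Mul(5, B)), 4) = Add(4, Pow(B, 2), Mul(5, B)))
Function('n')(H, c) = Add(Rational(-6, 5), Mul(Rational(-1, 5), H)) (Function('n')(H, c) = Mul(Rational(-1, 5), Add(H, 6)) = Mul(Rational(-1, 5), Add(6, H)) = Add(Rational(-6, 5), Mul(Rational(-1, 5), H)))
Pow(Function('n')(Mul(Add(-426, 163), Pow(Add(442, 278), -1)), 883), -1) = Pow(Add(Rational(-6, 5), Mul(Rational(-1, 5), Mul(Add(-426, 163), Pow(Add(442, 278), -1)))), -1) = Pow(Add(Rational(-6, 5), Mul(Rational(-1, 5), Mul(-263, Pow(720, -1)))), -1) = Pow(Add(Rational(-6, 5), Mul(Rational(-1, 5), Mul(-263, Rational(1, 720)))), -1) = Pow(Add(Rational(-6, 5), Mul(Rational(-1, 5), Rational(-263, 720))), -1) = Pow(Add(Rational(-6, 5), Rational(263, 3600)), -1) = Pow(Rational(-4057, 3600), -1) = Rational(-3600, 4057)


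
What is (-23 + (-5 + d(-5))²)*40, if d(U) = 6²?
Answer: 37520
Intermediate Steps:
d(U) = 36
(-23 + (-5 + d(-5))²)*40 = (-23 + (-5 + 36)²)*40 = (-23 + 31²)*40 = (-23 + 961)*40 = 938*40 = 37520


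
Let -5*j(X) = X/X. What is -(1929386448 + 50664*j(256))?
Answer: -9646881576/5 ≈ -1.9294e+9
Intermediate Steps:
j(X) = -1/5 (j(X) = -X/(5*X) = -1/5*1 = -1/5)
-(1929386448 + 50664*j(256)) = -50664/(1/(-1/5 + 38082)) = -50664/(1/(190409/5)) = -50664/5/190409 = -50664*190409/5 = -9646881576/5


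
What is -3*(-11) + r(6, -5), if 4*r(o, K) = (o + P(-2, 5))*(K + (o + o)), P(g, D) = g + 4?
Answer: 47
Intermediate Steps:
P(g, D) = 4 + g
r(o, K) = (2 + o)*(K + 2*o)/4 (r(o, K) = ((o + (4 - 2))*(K + (o + o)))/4 = ((o + 2)*(K + 2*o))/4 = ((2 + o)*(K + 2*o))/4 = (2 + o)*(K + 2*o)/4)
-3*(-11) + r(6, -5) = -3*(-11) + (6 + (½)*(-5) + (½)*6² + (¼)*(-5)*6) = 33 + (6 - 5/2 + (½)*36 - 15/2) = 33 + (6 - 5/2 + 18 - 15/2) = 33 + 14 = 47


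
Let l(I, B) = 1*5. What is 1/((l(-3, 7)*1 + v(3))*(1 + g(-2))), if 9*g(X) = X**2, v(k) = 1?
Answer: 3/26 ≈ 0.11538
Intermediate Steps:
l(I, B) = 5
g(X) = X**2/9
1/((l(-3, 7)*1 + v(3))*(1 + g(-2))) = 1/((5*1 + 1)*(1 + (1/9)*(-2)**2)) = 1/((5 + 1)*(1 + (1/9)*4)) = 1/(6*(1 + 4/9)) = 1/(6*(13/9)) = (1/6)*(9/13) = 3/26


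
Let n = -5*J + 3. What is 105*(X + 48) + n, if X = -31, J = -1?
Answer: 1793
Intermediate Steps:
n = 8 (n = -5*(-1) + 3 = 5 + 3 = 8)
105*(X + 48) + n = 105*(-31 + 48) + 8 = 105*17 + 8 = 1785 + 8 = 1793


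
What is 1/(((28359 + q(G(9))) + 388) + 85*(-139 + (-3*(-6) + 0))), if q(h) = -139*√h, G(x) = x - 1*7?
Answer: 9231/170403401 + 139*√2/340806802 ≈ 5.4748e-5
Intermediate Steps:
G(x) = -7 + x (G(x) = x - 7 = -7 + x)
1/(((28359 + q(G(9))) + 388) + 85*(-139 + (-3*(-6) + 0))) = 1/(((28359 - 139*√(-7 + 9)) + 388) + 85*(-139 + (-3*(-6) + 0))) = 1/(((28359 - 139*√2) + 388) + 85*(-139 + (18 + 0))) = 1/((28747 - 139*√2) + 85*(-139 + 18)) = 1/((28747 - 139*√2) + 85*(-121)) = 1/((28747 - 139*√2) - 10285) = 1/(18462 - 139*√2)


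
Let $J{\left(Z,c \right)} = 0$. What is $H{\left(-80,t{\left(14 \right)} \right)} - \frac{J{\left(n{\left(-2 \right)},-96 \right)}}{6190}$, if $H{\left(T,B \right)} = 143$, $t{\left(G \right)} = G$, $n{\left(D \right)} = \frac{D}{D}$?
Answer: $143$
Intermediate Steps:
$n{\left(D \right)} = 1$
$H{\left(-80,t{\left(14 \right)} \right)} - \frac{J{\left(n{\left(-2 \right)},-96 \right)}}{6190} = 143 - \frac{0}{6190} = 143 - 0 \cdot \frac{1}{6190} = 143 - 0 = 143 + 0 = 143$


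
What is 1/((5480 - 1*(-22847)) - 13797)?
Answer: 1/14530 ≈ 6.8823e-5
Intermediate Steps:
1/((5480 - 1*(-22847)) - 13797) = 1/((5480 + 22847) - 13797) = 1/(28327 - 13797) = 1/14530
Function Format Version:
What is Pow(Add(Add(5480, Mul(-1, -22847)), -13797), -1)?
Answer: Rational(1, 14530) ≈ 6.8823e-5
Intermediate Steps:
Pow(Add(Add(5480, Mul(-1, -22847)), -13797), -1) = Pow(Add(Add(5480, 22847), -13797), -1) = Pow(Add(28327, -13797), -1) = Pow(14530, -1) = Rational(1, 14530)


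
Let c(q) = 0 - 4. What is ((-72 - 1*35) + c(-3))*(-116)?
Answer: 12876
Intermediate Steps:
c(q) = -4
((-72 - 1*35) + c(-3))*(-116) = ((-72 - 1*35) - 4)*(-116) = ((-72 - 35) - 4)*(-116) = (-107 - 4)*(-116) = -111*(-116) = 12876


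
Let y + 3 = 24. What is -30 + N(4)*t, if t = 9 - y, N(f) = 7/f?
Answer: -51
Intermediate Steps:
y = 21 (y = -3 + 24 = 21)
t = -12 (t = 9 - 1*21 = 9 - 21 = -12)
-30 + N(4)*t = -30 + (7/4)*(-12) = -30 - 21 = -51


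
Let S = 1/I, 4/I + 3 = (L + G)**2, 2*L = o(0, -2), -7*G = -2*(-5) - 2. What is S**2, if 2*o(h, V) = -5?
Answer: 4566769/9834496 ≈ 0.46436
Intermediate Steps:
o(h, V) = -5/2 (o(h, V) = (1/2)*(-5) = -5/2)
G = -8/7 (G = -(-2*(-5) - 2)/7 = -(10 - 2)/7 = -1/7*8 = -8/7 ≈ -1.1429)
L = -5/4 (L = (1/2)*(-5/2) = -5/4 ≈ -1.2500)
I = 3136/2137 (I = 4/(-3 + (-5/4 - 8/7)**2) = 4/(-3 + (-67/28)**2) = 4/(-3 + 4489/784) = 4/(2137/784) = 4*(784/2137) = 3136/2137 ≈ 1.4675)
S = 2137/3136 (S = 1/(3136/2137) = 2137/3136 ≈ 0.68144)
S**2 = (2137/3136)**2 = 4566769/9834496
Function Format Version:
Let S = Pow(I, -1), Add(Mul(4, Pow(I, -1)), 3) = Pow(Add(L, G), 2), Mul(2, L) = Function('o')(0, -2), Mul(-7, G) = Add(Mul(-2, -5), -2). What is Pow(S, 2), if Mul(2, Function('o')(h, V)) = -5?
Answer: Rational(4566769, 9834496) ≈ 0.46436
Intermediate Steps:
Function('o')(h, V) = Rational(-5, 2) (Function('o')(h, V) = Mul(Rational(1, 2), -5) = Rational(-5, 2))
G = Rational(-8, 7) (G = Mul(Rational(-1, 7), Add(Mul(-2, -5), -2)) = Mul(Rational(-1, 7), Add(10, -2)) = Mul(Rational(-1, 7), 8) = Rational(-8, 7) ≈ -1.1429)
L = Rational(-5, 4) (L = Mul(Rational(1, 2), Rational(-5, 2)) = Rational(-5, 4) ≈ -1.2500)
I = Rational(3136, 2137) (I = Mul(4, Pow(Add(-3, Pow(Add(Rational(-5, 4), Rational(-8, 7)), 2)), -1)) = Mul(4, Pow(Add(-3, Pow(Rational(-67, 28), 2)), -1)) = Mul(4, Pow(Add(-3, Rational(4489, 784)), -1)) = Mul(4, Pow(Rational(2137, 784), -1)) = Mul(4, Rational(784, 2137)) = Rational(3136, 2137) ≈ 1.4675)
S = Rational(2137, 3136) (S = Pow(Rational(3136, 2137), -1) = Rational(2137, 3136) ≈ 0.68144)
Pow(S, 2) = Pow(Rational(2137, 3136), 2) = Rational(4566769, 9834496)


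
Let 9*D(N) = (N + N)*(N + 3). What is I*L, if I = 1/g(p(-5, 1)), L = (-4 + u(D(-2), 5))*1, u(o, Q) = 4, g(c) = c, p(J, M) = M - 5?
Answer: 0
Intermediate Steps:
p(J, M) = -5 + M
D(N) = 2*N*(3 + N)/9 (D(N) = ((N + N)*(N + 3))/9 = ((2*N)*(3 + N))/9 = (2*N*(3 + N))/9 = 2*N*(3 + N)/9)
L = 0 (L = (-4 + 4)*1 = 0*1 = 0)
I = -¼ (I = 1/(-5 + 1) = 1/(-4) = -¼ ≈ -0.25000)
I*L = -¼*0 = 0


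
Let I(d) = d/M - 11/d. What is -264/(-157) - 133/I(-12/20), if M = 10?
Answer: -2408526/430337 ≈ -5.5968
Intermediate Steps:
I(d) = -11/d + d/10 (I(d) = d/10 - 11/d = -11/d + d/10)
-264/(-157) - 133/I(-12/20) = -264/(-157) - 133/(-11/((-12/20)) + (-12/20)/10) = -264*(-1/157) - 133/(-11/((-12*1/20)) + (-12*1/20)/10) = 264/157 - 133/(-11/(-⅗) + (⅒)*(-⅗)) = 264/157 - 133/(-11*(-5/3) - 3/50) = 264/157 - 133/(55/3 - 3/50) = 264/157 - 133/2741/150 = 264/157 - 133*150/2741 = 264/157 - 19950/2741 = -2408526/430337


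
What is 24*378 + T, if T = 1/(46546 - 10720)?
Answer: 325013473/35826 ≈ 9072.0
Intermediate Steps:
T = 1/35826 ≈ 2.7913e-5
24*378 + T = 24*378 + 1/35826 = 9072 + 1/35826 = 325013473/35826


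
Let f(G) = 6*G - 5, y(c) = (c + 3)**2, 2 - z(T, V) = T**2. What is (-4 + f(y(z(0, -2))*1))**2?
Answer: 19881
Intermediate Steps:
z(T, V) = 2 - T**2
y(c) = (3 + c)**2
f(G) = -5 + 6*G
(-4 + f(y(z(0, -2))*1))**2 = (-4 + (-5 + 6*((3 + (2 - 1*0**2))**2*1)))**2 = (-4 + (-5 + 6*((3 + (2 - 1*0))**2*1)))**2 = (-4 + (-5 + 6*((3 + (2 + 0))**2*1)))**2 = (-4 + (-5 + 6*((3 + 2)**2*1)))**2 = (-4 + (-5 + 6*(5**2*1)))**2 = (-4 + (-5 + 6*(25*1)))**2 = (-4 + (-5 + 6*25))**2 = (-4 + (-5 + 150))**2 = (-4 + 145)**2 = 141**2 = 19881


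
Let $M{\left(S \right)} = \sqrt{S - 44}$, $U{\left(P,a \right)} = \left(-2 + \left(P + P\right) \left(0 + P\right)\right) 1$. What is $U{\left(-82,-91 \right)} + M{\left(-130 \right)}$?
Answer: $13446 + i \sqrt{174} \approx 13446.0 + 13.191 i$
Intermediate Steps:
$U{\left(P,a \right)} = -2 + 2 P^{2}$ ($U{\left(P,a \right)} = \left(-2 + 2 P P\right) 1 = \left(-2 + 2 P^{2}\right) 1 = -2 + 2 P^{2}$)
$M{\left(S \right)} = \sqrt{-44 + S}$
$U{\left(-82,-91 \right)} + M{\left(-130 \right)} = \left(-2 + 2 \left(-82\right)^{2}\right) + \sqrt{-44 - 130} = \left(-2 + 2 \cdot 6724\right) + \sqrt{-174} = \left(-2 + 13448\right) + i \sqrt{174} = 13446 + i \sqrt{174}$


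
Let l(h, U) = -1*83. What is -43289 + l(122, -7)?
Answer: -43372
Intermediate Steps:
l(h, U) = -83
-43289 + l(122, -7) = -43289 - 83 = -43372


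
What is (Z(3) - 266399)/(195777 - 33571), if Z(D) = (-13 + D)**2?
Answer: -24209/14746 ≈ -1.6417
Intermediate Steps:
(Z(3) - 266399)/(195777 - 33571) = ((-13 + 3)**2 - 266399)/(195777 - 33571) = ((-10)**2 - 266399)/162206 = (100 - 266399)*(1/162206) = -266299*1/162206 = -24209/14746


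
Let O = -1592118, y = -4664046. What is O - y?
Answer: 3071928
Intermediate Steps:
O - y = -1592118 - 1*(-4664046) = -1592118 + 4664046 = 3071928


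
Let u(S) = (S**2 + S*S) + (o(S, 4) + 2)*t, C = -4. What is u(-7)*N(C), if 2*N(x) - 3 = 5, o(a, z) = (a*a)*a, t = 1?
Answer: -972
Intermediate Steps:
o(a, z) = a**3 (o(a, z) = a**2*a = a**3)
N(x) = 4 (N(x) = 3/2 + (1/2)*5 = 3/2 + 5/2 = 4)
u(S) = 2 + S**3 + 2*S**2 (u(S) = (S**2 + S*S) + (S**3 + 2)*1 = (S**2 + S**2) + (2 + S**3)*1 = 2*S**2 + (2 + S**3) = 2 + S**3 + 2*S**2)
u(-7)*N(C) = (2 + (-7)**3 + 2*(-7)**2)*4 = (2 - 343 + 2*49)*4 = (2 - 343 + 98)*4 = -243*4 = -972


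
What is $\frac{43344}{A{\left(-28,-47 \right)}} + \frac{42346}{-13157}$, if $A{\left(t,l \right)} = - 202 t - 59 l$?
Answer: $\frac{213342574}{110900353} \approx 1.9237$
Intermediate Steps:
$\frac{43344}{A{\left(-28,-47 \right)}} + \frac{42346}{-13157} = \frac{43344}{\left(-202\right) \left(-28\right) - -2773} + \frac{42346}{-13157} = \frac{43344}{5656 + 2773} + 42346 \left(- \frac{1}{13157}\right) = \frac{43344}{8429} - \frac{42346}{13157} = \frac{213342574}{110900353}$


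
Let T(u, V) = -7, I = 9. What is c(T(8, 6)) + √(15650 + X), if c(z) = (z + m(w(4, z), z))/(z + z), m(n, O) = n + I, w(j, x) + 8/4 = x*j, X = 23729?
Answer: 2 + √39379 ≈ 200.44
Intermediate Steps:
w(j, x) = -2 + j*x (w(j, x) = -2 + x*j = -2 + j*x)
m(n, O) = 9 + n (m(n, O) = n + 9 = 9 + n)
c(z) = (7 + 5*z)/(2*z) (c(z) = (z + (9 + (-2 + 4*z)))/(z + z) = (z + (7 + 4*z))/((2*z)) = (7 + 5*z)*(1/(2*z)) = (7 + 5*z)/(2*z))
c(T(8, 6)) + √(15650 + X) = (½)*(7 + 5*(-7))/(-7) + √(15650 + 23729) = (½)*(-⅐)*(7 - 35) + √39379 = (½)*(-⅐)*(-28) + √39379 = 2 + √39379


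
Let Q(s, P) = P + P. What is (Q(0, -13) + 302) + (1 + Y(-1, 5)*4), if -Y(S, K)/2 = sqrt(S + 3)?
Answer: 277 - 8*sqrt(2) ≈ 265.69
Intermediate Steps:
Y(S, K) = -2*sqrt(3 + S) (Y(S, K) = -2*sqrt(S + 3) = -2*sqrt(3 + S))
Q(s, P) = 2*P
(Q(0, -13) + 302) + (1 + Y(-1, 5)*4) = (2*(-13) + 302) + (1 - 2*sqrt(3 - 1)*4) = (-26 + 302) + (1 - 2*sqrt(2)*4) = 276 + (1 - 8*sqrt(2)) = 277 - 8*sqrt(2)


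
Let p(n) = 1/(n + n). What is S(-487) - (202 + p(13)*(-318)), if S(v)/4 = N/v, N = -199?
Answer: -1191081/6331 ≈ -188.13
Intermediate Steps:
p(n) = 1/(2*n)
S(v) = -796/v (S(v) = 4*(-199/v) = -796/v)
S(-487) - (202 + p(13)*(-318)) = -796/(-487) - (202 + ((1/2)/13)*(-318)) = -796*(-1/487) - (202 + ((1/2)*(1/13))*(-318)) = 796/487 - (202 + (1/26)*(-318)) = 796/487 - (202 - 159/13) = 796/487 - 1*2467/13 = 796/487 - 2467/13 = -1191081/6331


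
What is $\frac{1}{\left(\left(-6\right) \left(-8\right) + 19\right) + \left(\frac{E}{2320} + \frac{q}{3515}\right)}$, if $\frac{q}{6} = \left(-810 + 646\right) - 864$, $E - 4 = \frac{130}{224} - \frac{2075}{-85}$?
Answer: $\frac{621069568}{40529590995} \approx 0.015324$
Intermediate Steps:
$E = \frac{55201}{1904}$ ($E = 4 + \left(\frac{130}{224} - \frac{2075}{-85}\right) = 4 + \left(130 \cdot \frac{1}{224} - - \frac{415}{17}\right) = 4 + \left(\frac{65}{112} + \frac{415}{17}\right) = 4 + \frac{47585}{1904} = \frac{55201}{1904} \approx 28.992$)
$q = -6168$ ($q = 6 \left(\left(-810 + 646\right) - 864\right) = 6 \left(-164 - 864\right) = 6 \left(-1028\right) = -6168$)
$\frac{1}{\left(\left(-6\right) \left(-8\right) + 19\right) + \left(\frac{E}{2320} + \frac{q}{3515}\right)} = \frac{1}{\left(\left(-6\right) \left(-8\right) + 19\right) + \left(\frac{55201}{1904 \cdot 2320} - \frac{6168}{3515}\right)} = \frac{1}{\left(48 + 19\right) + \left(\frac{55201}{1904} \cdot \frac{1}{2320} - \frac{6168}{3515}\right)} = \frac{1}{67 + \left(\frac{55201}{4417280} - \frac{6168}{3515}\right)} = \frac{1}{67 - \frac{1082070061}{621069568}} = \frac{1}{\frac{40529590995}{621069568}} = \frac{621069568}{40529590995}$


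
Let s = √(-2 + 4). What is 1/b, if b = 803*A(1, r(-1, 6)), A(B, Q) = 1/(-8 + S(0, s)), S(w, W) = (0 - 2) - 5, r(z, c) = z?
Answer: -15/803 ≈ -0.018680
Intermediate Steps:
s = √2 ≈ 1.4142
S(w, W) = -7 (S(w, W) = -2 - 5 = -7)
A(B, Q) = -1/15 (A(B, Q) = 1/(-8 - 7) = 1/(-15) = -1/15)
b = -803/15 (b = 803*(-1/15) = -803/15 ≈ -53.533)
1/b = 1/(-803/15) = -15/803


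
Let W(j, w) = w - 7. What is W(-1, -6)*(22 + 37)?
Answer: -767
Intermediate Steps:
W(j, w) = -7 + w
W(-1, -6)*(22 + 37) = (-7 - 6)*(22 + 37) = -13*59 = -767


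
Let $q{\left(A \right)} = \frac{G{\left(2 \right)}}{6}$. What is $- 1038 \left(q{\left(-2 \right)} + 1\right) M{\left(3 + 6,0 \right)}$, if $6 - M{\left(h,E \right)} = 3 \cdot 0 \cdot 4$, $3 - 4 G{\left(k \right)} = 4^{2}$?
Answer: $- \frac{5709}{2} \approx -2854.5$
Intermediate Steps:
$G{\left(k \right)} = - \frac{13}{4}$ ($G{\left(k \right)} = \frac{3}{4} - \frac{4^{2}}{4} = \frac{3}{4} - 4 = - \frac{13}{4}$)
$q{\left(A \right)} = - \frac{13}{24}$ ($q{\left(A \right)} = - \frac{13}{4 \cdot 6} = \left(- \frac{13}{4}\right) \frac{1}{6} = - \frac{13}{24}$)
$M{\left(h,E \right)} = 6$ ($M{\left(h,E \right)} = 6 - 3 \cdot 0 \cdot 4 = 6 - 0 \cdot 4 = 6 - 0 = 6 + 0 = 6$)
$- 1038 \left(q{\left(-2 \right)} + 1\right) M{\left(3 + 6,0 \right)} = - 1038 \left(- \frac{13}{24} + 1\right) 6 = - 1038 \cdot \frac{11}{24} \cdot 6 = \left(-1038\right) \frac{11}{4} = - \frac{5709}{2}$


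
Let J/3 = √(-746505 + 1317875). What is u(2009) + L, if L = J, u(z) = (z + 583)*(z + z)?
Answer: 10414656 + 3*√571370 ≈ 1.0417e+7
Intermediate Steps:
u(z) = 2*z*(583 + z) (u(z) = (583 + z)*(2*z) = 2*z*(583 + z))
J = 3*√571370 (J = 3*√(-746505 + 1317875) = 3*√571370 ≈ 2267.7)
L = 3*√571370 ≈ 2267.7
u(2009) + L = 2*2009*(583 + 2009) + 3*√571370 = 2*2009*2592 + 3*√571370 = 10414656 + 3*√571370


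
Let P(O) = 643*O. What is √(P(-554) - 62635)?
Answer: I*√418857 ≈ 647.19*I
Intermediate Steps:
√(P(-554) - 62635) = √(643*(-554) - 62635) = √(-356222 - 62635) = √(-418857) = I*√418857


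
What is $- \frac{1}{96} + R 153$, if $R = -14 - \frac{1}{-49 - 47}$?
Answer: $- \frac{25685}{12} \approx -2140.4$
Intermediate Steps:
$R = - \frac{1343}{96}$ ($R = -14 - \frac{1}{-96} = -14 - - \frac{1}{96} = -14 + \frac{1}{96} = - \frac{1343}{96} \approx -13.99$)
$- \frac{1}{96} + R 153 = - \frac{1}{96} - \frac{68493}{32} = - \frac{25685}{12}$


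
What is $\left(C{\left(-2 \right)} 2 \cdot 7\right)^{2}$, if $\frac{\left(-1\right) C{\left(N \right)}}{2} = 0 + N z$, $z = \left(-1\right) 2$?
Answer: $12544$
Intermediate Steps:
$z = -2$
$C{\left(N \right)} = 4 N$ ($C{\left(N \right)} = - 2 \left(0 + N \left(-2\right)\right) = - 2 \left(0 - 2 N\right) = - 2 \left(- 2 N\right) = 4 N$)
$\left(C{\left(-2 \right)} 2 \cdot 7\right)^{2} = \left(4 \left(-2\right) 2 \cdot 7\right)^{2} = \left(\left(-8\right) 2 \cdot 7\right)^{2} = \left(\left(-16\right) 7\right)^{2} = \left(-112\right)^{2} = 12544$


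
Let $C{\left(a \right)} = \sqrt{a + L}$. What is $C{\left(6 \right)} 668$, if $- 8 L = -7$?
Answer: $167 \sqrt{110} \approx 1751.5$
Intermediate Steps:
$L = \frac{7}{8}$ ($L = \left(- \frac{1}{8}\right) \left(-7\right) = \frac{7}{8} \approx 0.875$)
$C{\left(a \right)} = \sqrt{\frac{7}{8} + a}$ ($C{\left(a \right)} = \sqrt{a + \frac{7}{8}} = \sqrt{\frac{7}{8} + a}$)
$C{\left(6 \right)} 668 = \frac{\sqrt{14 + 16 \cdot 6}}{4} \cdot 668 = \frac{\sqrt{14 + 96}}{4} \cdot 668 = \frac{\sqrt{110}}{4} \cdot 668 = 167 \sqrt{110}$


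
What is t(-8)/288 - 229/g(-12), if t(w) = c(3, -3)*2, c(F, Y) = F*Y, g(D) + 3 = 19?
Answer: -115/8 ≈ -14.375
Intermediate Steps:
g(D) = 16 (g(D) = -3 + 19 = 16)
t(w) = -18 (t(w) = (3*(-3))*2 = -9*2 = -18)
t(-8)/288 - 229/g(-12) = -18/288 - 229/16 = -18*1/288 - 229*1/16 = -1/16 - 229/16 = -115/8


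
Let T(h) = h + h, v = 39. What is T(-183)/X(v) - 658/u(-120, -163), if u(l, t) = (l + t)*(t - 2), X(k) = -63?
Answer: 1894324/326865 ≈ 5.7954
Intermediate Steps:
u(l, t) = (-2 + t)*(l + t) (u(l, t) = (l + t)*(-2 + t) = (-2 + t)*(l + t))
T(h) = 2*h
T(-183)/X(v) - 658/u(-120, -163) = (2*(-183))/(-63) - 658/((-163)² - 2*(-120) - 2*(-163) - 120*(-163)) = -366*(-1/63) - 658/(26569 + 240 + 326 + 19560) = 122/21 - 658/46695 = 1894324/326865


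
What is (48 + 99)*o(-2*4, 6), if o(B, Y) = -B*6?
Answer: 7056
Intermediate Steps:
o(B, Y) = -6*B
(48 + 99)*o(-2*4, 6) = (48 + 99)*(-(-12)*4) = 147*(-6*(-8)) = 147*48 = 7056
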